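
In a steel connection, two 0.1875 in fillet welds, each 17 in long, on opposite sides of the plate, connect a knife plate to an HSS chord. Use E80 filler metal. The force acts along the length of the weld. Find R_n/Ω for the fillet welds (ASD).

R_n/Ω ≈ 108 kip

E80XX → F_EXX = 80 ksi.
Effective throat t_e = 0.707 × 0.1875 = 0.1326 in.
Total length L = 34 in; A_we = 0.1326 × 34 = 4.507 in².
F_nw = 0.6 F_EXX = 0.6 × 80 = 48 ksi.
R_n = 48 × 4.507 = 216.3 kip; R_n/Ω = 216.3/2.0 = 108.2 kip.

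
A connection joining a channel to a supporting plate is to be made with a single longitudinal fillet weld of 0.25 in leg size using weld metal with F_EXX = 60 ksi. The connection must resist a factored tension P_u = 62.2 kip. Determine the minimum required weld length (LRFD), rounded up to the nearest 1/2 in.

L = 13.5 in

Throat t_e = 0.707 × 0.25 = 0.1767 in.
φr_n = 0.75 × 0.6 × 60 × 0.1767 = 4.772 kip/in.
L_req = P_u / φr_n = 62.2 / 4.772 = 13.03 in total.
Round up → use L = 13.5 in.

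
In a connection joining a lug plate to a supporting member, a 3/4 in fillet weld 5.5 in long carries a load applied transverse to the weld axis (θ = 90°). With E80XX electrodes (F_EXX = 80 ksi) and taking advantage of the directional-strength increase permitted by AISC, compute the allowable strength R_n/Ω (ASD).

t_e = 0.707 × 0.75 = 0.5302 in; A_we = 0.5302 × 5.5 = 2.916 in².
Directional factor: 1.0 + 0.5 sin^1.5(90°) = 1.5.
F_nw = 0.6 × 80 × 1.5 = 72 ksi.
R_n/Ω = (72 × 2.916) / 2.0 = 105 kips.

R_n/Ω ≈ 105 kips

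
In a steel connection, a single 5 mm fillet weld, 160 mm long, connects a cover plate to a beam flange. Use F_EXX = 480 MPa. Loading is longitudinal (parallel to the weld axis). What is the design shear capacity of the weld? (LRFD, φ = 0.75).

Effective throat t_e = 0.707 × 5 = 3.535 mm.
Total length L = 160 mm; A_we = 3.535 × 160 = 565.6 mm².
F_nw = 0.6 F_EXX = 0.6 × 480 = 288 MPa.
φR_n = 0.75 × 288 × 565.6 × 10⁻³ = 122.2 kN.

φR_n ≈ 122 kN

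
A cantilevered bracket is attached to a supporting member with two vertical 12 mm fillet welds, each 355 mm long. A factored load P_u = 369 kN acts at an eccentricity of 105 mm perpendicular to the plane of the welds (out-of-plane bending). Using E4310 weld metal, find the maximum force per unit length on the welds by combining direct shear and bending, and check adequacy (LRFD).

E43XX → F_EXX = 430 MPa.
L_w = 2 × 355 = 710 mm; section modulus (unit throat) S = 2 × L²/6 = 42010 mm².
Direct shear f_v = P/L_w = 369×10³/710 = 519.7 N/mm.
Moment M = P × e = 369×10³ × 105 = 38745000 N·mm; bending f_b = M/S = 922.3 N/mm.
f_max = √(f_v² + f_b²) = √(519.7² + 922.3²) = 1059 N/mm.
φr_n = 0.75 × 0.6 × 430 × (0.707 × 12) = 1642 N/mm → adequate.

f_max ≈ 1060 N/mm; adequate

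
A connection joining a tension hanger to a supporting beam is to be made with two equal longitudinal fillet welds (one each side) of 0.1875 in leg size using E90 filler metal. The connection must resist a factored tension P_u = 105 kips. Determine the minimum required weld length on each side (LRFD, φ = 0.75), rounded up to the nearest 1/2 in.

E90XX → F_EXX = 90 ksi.
Throat t_e = 0.707 × 0.1875 = 0.1326 in.
φr_n = 0.75 × 0.6 × 90 × 0.1326 = 5.369 kips/in.
L_req = P_u / φr_n = 105 / 5.369 = 19.56 in total.
Per side: 19.56 / 2 = 9.779 in.
Round up → use L = 10 in on each side.

L = 10 in on each side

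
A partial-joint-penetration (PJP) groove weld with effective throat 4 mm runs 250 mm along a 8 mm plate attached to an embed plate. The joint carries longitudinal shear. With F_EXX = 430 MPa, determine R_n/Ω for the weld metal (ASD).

Effective throat (given) t_e = 4 mm.
A_we = 4 × 250 = 1000 mm².
F_nw = 0.6 F_EXX = 258 MPa.
R_n/Ω = (258 × 1000) / 2.0 × 10⁻³ = 129 kN.

R_n/Ω ≈ 129 kN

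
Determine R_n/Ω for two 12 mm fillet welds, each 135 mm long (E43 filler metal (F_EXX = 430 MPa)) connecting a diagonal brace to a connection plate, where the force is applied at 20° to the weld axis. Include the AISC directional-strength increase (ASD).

R_n/Ω ≈ 325 kN

t_e = 0.707 × 12 = 8.484 mm; A_we = 8.484 × 270 = 2291 mm².
Directional factor: 1.0 + 0.5 sin^1.5(20°) = 1.1.
F_nw = 0.6 × 430 × 1.1 = 283.8 MPa.
R_n/Ω = (283.8 × 2291) / 2.0 × 10⁻³ = 325.1 kN.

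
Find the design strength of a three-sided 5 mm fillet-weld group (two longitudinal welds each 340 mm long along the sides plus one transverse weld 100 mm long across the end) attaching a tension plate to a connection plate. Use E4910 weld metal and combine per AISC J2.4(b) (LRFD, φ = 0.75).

E49XX → F_EXX = 490 MPa.
t_e = 0.707 × 5 = 3.535 mm.
R_nwl = 0.6 × 490 × 3.535 × 680 × 10⁻³ = 706.7 kN (longitudinal, 2 welds).
R_nwt = 0.6 × 490 × 3.535 × 100 × 10⁻³ = 103.9 kN (transverse, base value).
(i) R_nwl + R_nwt = 810.6 kN; (ii) 0.85 R_nwl + 1.5 R_nwt = 756.6 kN.
R_n = max = 810.6 kN [governs: (i)]; φR_n = 608 kN.

φR_n ≈ 608 kN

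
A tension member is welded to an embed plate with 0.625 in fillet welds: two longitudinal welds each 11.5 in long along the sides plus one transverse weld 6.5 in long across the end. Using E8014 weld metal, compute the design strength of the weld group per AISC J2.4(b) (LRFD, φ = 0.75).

φR_n ≈ 469 kip

E80XX → F_EXX = 80 ksi.
t_e = 0.707 × 0.625 = 0.4419 in.
R_nwl = 0.6 × 80 × 0.4419 × 23 = 487.8 kip (longitudinal, 2 welds).
R_nwt = 0.6 × 80 × 0.4419 × 6.5 = 137.9 kip (transverse, base value).
(i) R_nwl + R_nwt = 625.7 kip; (ii) 0.85 R_nwl + 1.5 R_nwt = 621.5 kip.
R_n = max = 625.7 kip [governs: (i)]; φR_n = 469.3 kip.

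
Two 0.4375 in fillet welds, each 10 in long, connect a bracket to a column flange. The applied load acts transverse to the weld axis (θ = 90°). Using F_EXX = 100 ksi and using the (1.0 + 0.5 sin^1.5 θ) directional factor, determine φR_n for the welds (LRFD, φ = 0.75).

t_e = 0.707 × 0.4375 = 0.3093 in; A_we = 0.3093 × 20 = 6.186 in².
Directional factor: 1.0 + 0.5 sin^1.5(90°) = 1.5.
F_nw = 0.6 × 100 × 1.5 = 90 ksi.
φR_n = 0.75 × 90 × 6.186 = 417.6 kip.

φR_n ≈ 418 kip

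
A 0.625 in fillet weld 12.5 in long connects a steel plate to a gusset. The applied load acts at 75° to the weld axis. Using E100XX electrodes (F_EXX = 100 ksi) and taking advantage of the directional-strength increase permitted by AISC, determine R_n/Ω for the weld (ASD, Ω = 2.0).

t_e = 0.707 × 0.625 = 0.4419 in; A_we = 0.4419 × 12.5 = 5.523 in².
Directional factor: 1.0 + 0.5 sin^1.5(75°) = 1.475.
F_nw = 0.6 × 100 × 1.475 = 88.48 ksi.
R_n/Ω = (88.48 × 5.523) / 2.0 = 244.4 kips.

R_n/Ω ≈ 244 kips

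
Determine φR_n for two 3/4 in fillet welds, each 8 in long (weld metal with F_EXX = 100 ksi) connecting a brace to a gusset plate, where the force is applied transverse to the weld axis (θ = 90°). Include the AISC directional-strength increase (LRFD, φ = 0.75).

φR_n ≈ 573 kip

t_e = 0.707 × 0.75 = 0.5302 in; A_we = 0.5302 × 16 = 8.484 in².
Directional factor: 1.0 + 0.5 sin^1.5(90°) = 1.5.
F_nw = 0.6 × 100 × 1.5 = 90 ksi.
φR_n = 0.75 × 90 × 8.484 = 572.7 kip.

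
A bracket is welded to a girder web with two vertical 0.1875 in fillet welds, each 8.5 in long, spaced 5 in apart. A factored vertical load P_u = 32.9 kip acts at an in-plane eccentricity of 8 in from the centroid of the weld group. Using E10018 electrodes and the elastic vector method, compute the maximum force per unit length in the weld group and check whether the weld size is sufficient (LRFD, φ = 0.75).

E100XX → F_EXX = 100 ksi.
Total weld length L_w = 17 in. Treat welds as unit-width lines.
Polar moment about centroid: J = 2[d³/12 + d(b/2)²] = 2[8.5³/12 + 8.5×2.5²] = 208.6 in³.
Direct shear f_v = P/L_w = 32.9 / 17 = 1.935 kip/in (vertical).
Torsion M = P·e = 32.9 × 8 = 263.2 kip·in.
Critical point at (x, y) = (2.5, 4.25) from centroid. f_tx = M·y/J = 5.362 kip/in; f_ty = M·x/J = 3.154 kip/in.
Resultant f_max = √[f_tx² + (f_v + f_ty)²] = √[5.362² + (1.935 + 3.154)²] = 7.393 kip/in.
Capacity per unit length: φr_n = 0.75 × 0.6 × 100 × (0.707 × 0.1875) = 5.965 kip/in.
7.393 > 5.965 → NOT adequate.

f_max ≈ 7.39 kip/in; NOT adequate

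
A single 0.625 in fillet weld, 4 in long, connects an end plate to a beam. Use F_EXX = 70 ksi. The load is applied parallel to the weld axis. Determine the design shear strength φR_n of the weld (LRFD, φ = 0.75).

Effective throat t_e = 0.707 × 0.625 = 0.4419 in.
Total length L = 4 in; A_we = 0.4419 × 4 = 1.767 in².
F_nw = 0.6 F_EXX = 0.6 × 70 = 42 ksi.
φR_n = 0.75 × 42 × 1.767 = 55.68 kip.

φR_n ≈ 55.7 kip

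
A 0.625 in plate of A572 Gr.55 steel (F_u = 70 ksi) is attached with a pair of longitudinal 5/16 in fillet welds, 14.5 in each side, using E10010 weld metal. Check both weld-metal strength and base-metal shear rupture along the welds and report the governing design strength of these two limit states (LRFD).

φR_n ≈ 288 kips (weld metal governs)

E100XX → F_EXX = 100 ksi.
t_e = 0.707 × 0.3125 = 0.2209 in; L = 29 in.
Weld metal: φR_n = 0.75 × 0.6 × 100 × 0.2209 × 29 = 288.3 kips.
Base metal (shear rupture): φR_n = 0.75 × 0.6 × 70 × 0.625 × 29 = 570.9 kips.
Governing: weld metal.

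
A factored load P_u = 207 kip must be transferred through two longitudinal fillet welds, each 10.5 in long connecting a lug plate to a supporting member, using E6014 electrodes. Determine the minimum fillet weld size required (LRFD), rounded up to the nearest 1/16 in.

E60XX → F_EXX = 60 ksi.
Total weld length L = 21 in.
Required throat t_e = P_u / (φ × 0.6 F_EXX × L) = 207 / (0.75 × 0.6 × 60 × 21) = 0.3651 in.
Required leg w = t_e / 0.707 = 0.5164 in → use 9/16 in.

w = 9/16 in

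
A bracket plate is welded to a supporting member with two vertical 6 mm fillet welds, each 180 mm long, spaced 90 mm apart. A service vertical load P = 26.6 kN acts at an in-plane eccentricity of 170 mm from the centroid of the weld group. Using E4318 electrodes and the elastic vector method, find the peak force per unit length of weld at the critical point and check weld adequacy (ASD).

f_max ≈ 308 N/mm; adequate

E43XX → F_EXX = 430 MPa.
Total weld length L_w = 360 mm. Treat welds as unit-width lines.
Polar moment about centroid: J = 2[d³/12 + d(b/2)²] = 2[180³/12 + 180×45²] = 1701000 mm³.
Direct shear f_v = P/L_w = 26.6×10³ / 360 = 73.89 N/mm (vertical).
Torsion M = P·e = 26.6×10³ × 170 = 4522000 N·mm.
Critical point at (x, y) = (45, 90) from centroid. f_tx = M·y/J = 239.3 N/mm; f_ty = M·x/J = 119.6 N/mm.
Resultant f_max = √[f_tx² + (f_v + f_ty)²] = √[239.3² + (73.89 + 119.6)²] = 307.7 N/mm.
Capacity per unit length: r_n/Ω = (1/2.0) × 0.6 × 430 × (0.707 × 6) = 547.2 N/mm.
307.7 ≤ 547.2 → adequate.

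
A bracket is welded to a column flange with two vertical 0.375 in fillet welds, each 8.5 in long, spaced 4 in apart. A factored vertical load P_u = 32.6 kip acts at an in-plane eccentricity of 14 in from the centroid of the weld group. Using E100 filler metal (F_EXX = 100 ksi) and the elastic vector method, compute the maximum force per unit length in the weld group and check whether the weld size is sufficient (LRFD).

Total weld length L_w = 17 in. Treat welds as unit-width lines.
Polar moment about centroid: J = 2[d³/12 + d(b/2)²] = 2[8.5³/12 + 8.5×2²] = 170.4 in³.
Direct shear f_v = P/L_w = 32.6 / 17 = 1.918 kip/in (vertical).
Torsion M = P·e = 32.6 × 14 = 456.4 kip·in.
Critical point at (x, y) = (2, 4.25) from centroid. f_tx = M·y/J = 11.39 kip/in; f_ty = M·x/J = 5.358 kip/in.
Resultant f_max = √[f_tx² + (f_v + f_ty)²] = √[11.39² + (1.918 + 5.358)²] = 13.51 kip/in.
Capacity per unit length: φr_n = 0.75 × 0.6 × 100 × (0.707 × 0.375) = 11.93 kip/in.
13.51 > 11.93 → NOT adequate.

f_max ≈ 13.5 kip/in; NOT adequate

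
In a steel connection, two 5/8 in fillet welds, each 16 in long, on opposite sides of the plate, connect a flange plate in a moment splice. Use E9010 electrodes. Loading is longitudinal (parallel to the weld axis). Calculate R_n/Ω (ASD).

E90XX → F_EXX = 90 ksi.
Effective throat t_e = 0.707 × 0.625 = 0.4419 in.
Total length L = 32 in; A_we = 0.4419 × 32 = 14.14 in².
F_nw = 0.6 F_EXX = 0.6 × 90 = 54 ksi.
R_n = 54 × 14.14 = 763.6 kips; R_n/Ω = 763.6/2.0 = 381.8 kips.

R_n/Ω ≈ 382 kips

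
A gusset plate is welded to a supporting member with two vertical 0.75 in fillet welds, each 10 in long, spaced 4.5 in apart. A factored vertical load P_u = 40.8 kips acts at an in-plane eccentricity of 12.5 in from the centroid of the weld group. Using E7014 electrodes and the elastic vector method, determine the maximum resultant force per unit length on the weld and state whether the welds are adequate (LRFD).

f_max ≈ 11.4 kip/in; adequate

E70XX → F_EXX = 70 ksi.
Total weld length L_w = 20 in. Treat welds as unit-width lines.
Polar moment about centroid: J = 2[d³/12 + d(b/2)²] = 2[10³/12 + 10×2.25²] = 267.9 in³.
Direct shear f_v = P/L_w = 40.8 / 20 = 2.04 kip/in (vertical).
Torsion M = P·e = 40.8 × 12.5 = 510 kip·in.
Critical point at (x, y) = (2.25, 5) from centroid. f_tx = M·y/J = 9.518 kip/in; f_ty = M·x/J = 4.283 kip/in.
Resultant f_max = √[f_tx² + (f_v + f_ty)²] = √[9.518² + (2.04 + 4.283)²] = 11.43 kip/in.
Capacity per unit length: φr_n = 0.75 × 0.6 × 70 × (0.707 × 0.75) = 16.7 kip/in.
11.43 ≤ 16.7 → adequate.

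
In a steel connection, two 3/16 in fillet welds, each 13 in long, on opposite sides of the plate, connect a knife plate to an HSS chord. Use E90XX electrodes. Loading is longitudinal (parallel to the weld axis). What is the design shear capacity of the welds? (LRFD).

E90XX → F_EXX = 90 ksi.
Effective throat t_e = 0.707 × 0.1875 = 0.1326 in.
Total length L = 26 in; A_we = 0.1326 × 26 = 3.447 in².
F_nw = 0.6 F_EXX = 0.6 × 90 = 54 ksi.
φR_n = 0.75 × 54 × 3.447 = 139.6 kip.

φR_n ≈ 140 kip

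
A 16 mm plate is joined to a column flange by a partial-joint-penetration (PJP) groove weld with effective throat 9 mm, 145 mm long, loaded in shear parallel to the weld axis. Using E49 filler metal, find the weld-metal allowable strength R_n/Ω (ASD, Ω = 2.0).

E49XX → F_EXX = 490 MPa.
Effective throat (given) t_e = 9 mm.
A_we = 9 × 145 = 1305 mm².
F_nw = 0.6 F_EXX = 294 MPa.
R_n/Ω = (294 × 1305) / 2.0 × 10⁻³ = 191.8 kN.

R_n/Ω ≈ 192 kN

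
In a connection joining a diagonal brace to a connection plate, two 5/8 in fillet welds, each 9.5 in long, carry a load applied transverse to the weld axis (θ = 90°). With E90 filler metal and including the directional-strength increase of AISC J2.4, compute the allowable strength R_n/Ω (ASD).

R_n/Ω ≈ 340 kip

E90XX → F_EXX = 90 ksi.
t_e = 0.707 × 0.625 = 0.4419 in; A_we = 0.4419 × 19 = 8.396 in².
Directional factor: 1.0 + 0.5 sin^1.5(90°) = 1.5.
F_nw = 0.6 × 90 × 1.5 = 81 ksi.
R_n/Ω = (81 × 8.396) / 2.0 = 340 kip.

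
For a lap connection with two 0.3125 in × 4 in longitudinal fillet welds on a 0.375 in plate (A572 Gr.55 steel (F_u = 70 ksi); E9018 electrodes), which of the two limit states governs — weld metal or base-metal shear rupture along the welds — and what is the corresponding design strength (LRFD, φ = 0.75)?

E90XX → F_EXX = 90 ksi.
t_e = 0.707 × 0.3125 = 0.2209 in; L = 8 in.
Weld metal: φR_n = 0.75 × 0.6 × 90 × 0.2209 × 8 = 71.58 kips.
Base metal (shear rupture): φR_n = 0.75 × 0.6 × 70 × 0.375 × 8 = 94.5 kips.
Governing: weld metal.

φR_n ≈ 71.6 kips (weld metal governs)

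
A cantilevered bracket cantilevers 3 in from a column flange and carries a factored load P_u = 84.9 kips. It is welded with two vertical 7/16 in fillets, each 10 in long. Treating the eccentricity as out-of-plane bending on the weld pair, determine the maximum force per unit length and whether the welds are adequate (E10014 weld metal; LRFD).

f_max ≈ 8.74 kip/in; adequate

E100XX → F_EXX = 100 ksi.
L_w = 2 × 10 = 20 in; section modulus (unit throat) S = 2 × L²/6 = 33.33 in².
Direct shear f_v = P/L_w = 84.9/20 = 4.245 kip/in.
Moment M = P × e = 84.9 × 3 = 254.7 kip·in; bending f_b = M/S = 7.641 kip/in.
f_max = √(f_v² + f_b²) = √(4.245² + 7.641²) = 8.741 kip/in.
φr_n = 0.75 × 0.6 × 100 × (0.707 × 0.4375) = 13.92 kip/in → adequate.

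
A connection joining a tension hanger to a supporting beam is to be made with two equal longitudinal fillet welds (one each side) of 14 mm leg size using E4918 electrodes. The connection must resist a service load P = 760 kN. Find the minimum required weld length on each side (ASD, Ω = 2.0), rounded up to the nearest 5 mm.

E49XX → F_EXX = 490 MPa.
Throat t_e = 0.707 × 14 = 9.898 mm.
r_n/Ω = (0.6 × 490 × 9.898) / 2.0 = 1455 N/mm = 1.455 kN/mm.
L_req = P / (r_n/Ω) = 760 / 1.455 = 522.3 mm total.
Per side: 522.3 / 2 = 261.2 mm.
Round up → use L = 265 mm on each side.

L = 265 mm on each side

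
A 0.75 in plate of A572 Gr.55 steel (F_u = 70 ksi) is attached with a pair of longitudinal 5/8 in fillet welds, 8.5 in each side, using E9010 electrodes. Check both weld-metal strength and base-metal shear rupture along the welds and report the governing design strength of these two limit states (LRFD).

φR_n ≈ 304 kips (weld metal governs)

E90XX → F_EXX = 90 ksi.
t_e = 0.707 × 0.625 = 0.4419 in; L = 17 in.
Weld metal: φR_n = 0.75 × 0.6 × 90 × 0.4419 × 17 = 304.2 kips.
Base metal (shear rupture): φR_n = 0.75 × 0.6 × 70 × 0.75 × 17 = 401.6 kips.
Governing: weld metal.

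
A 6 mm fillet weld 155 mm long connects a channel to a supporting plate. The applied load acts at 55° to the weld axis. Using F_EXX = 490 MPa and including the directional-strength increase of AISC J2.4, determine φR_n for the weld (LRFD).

φR_n ≈ 199 kN

t_e = 0.707 × 6 = 4.242 mm; A_we = 4.242 × 155 = 657.5 mm².
Directional factor: 1.0 + 0.5 sin^1.5(55°) = 1.371.
F_nw = 0.6 × 490 × 1.371 = 403 MPa.
φR_n = 0.75 × 403 × 657.5 × 10⁻³ = 198.7 kN.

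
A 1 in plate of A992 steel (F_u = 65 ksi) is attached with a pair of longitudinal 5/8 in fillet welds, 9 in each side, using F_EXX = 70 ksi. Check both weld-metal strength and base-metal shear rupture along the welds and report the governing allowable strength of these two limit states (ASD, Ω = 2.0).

t_e = 0.707 × 0.625 = 0.4419 in; L = 18 in.
Weld metal: R_n/Ω = (1/2.0) × 0.6 × 70 × 0.4419 × 18 = 167 kips.
Base metal (shear rupture): R_n/Ω = (1/2.0) × 0.6 × 65 × 1 × 18 = 351 kips.
Governing: weld metal.

R_n/Ω ≈ 167 kips (weld metal governs)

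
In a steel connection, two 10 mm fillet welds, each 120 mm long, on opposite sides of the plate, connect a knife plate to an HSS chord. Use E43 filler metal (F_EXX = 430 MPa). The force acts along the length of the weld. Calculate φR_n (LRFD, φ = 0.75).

φR_n ≈ 328 kN

Effective throat t_e = 0.707 × 10 = 7.07 mm.
Total length L = 240 mm; A_we = 7.07 × 240 = 1697 mm².
F_nw = 0.6 F_EXX = 0.6 × 430 = 258 MPa.
φR_n = 0.75 × 258 × 1697 × 10⁻³ = 328.3 kN.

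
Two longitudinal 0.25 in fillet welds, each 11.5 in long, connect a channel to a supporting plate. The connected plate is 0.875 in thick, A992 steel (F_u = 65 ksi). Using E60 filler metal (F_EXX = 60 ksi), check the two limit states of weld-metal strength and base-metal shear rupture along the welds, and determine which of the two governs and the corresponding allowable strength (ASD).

R_n/Ω ≈ 73.2 kip (weld metal governs)

t_e = 0.707 × 0.25 = 0.1767 in; L = 23 in.
Weld metal: R_n/Ω = (1/2.0) × 0.6 × 60 × 0.1767 × 23 = 73.17 kip.
Base metal (shear rupture): R_n/Ω = (1/2.0) × 0.6 × 65 × 0.875 × 23 = 392.4 kip.
Governing: weld metal.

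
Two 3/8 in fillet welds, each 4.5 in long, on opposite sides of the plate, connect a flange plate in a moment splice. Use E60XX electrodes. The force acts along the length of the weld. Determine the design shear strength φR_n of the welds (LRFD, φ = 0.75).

φR_n ≈ 64.4 kips

E60XX → F_EXX = 60 ksi.
Effective throat t_e = 0.707 × 0.375 = 0.2651 in.
Total length L = 9 in; A_we = 0.2651 × 9 = 2.386 in².
F_nw = 0.6 F_EXX = 0.6 × 60 = 36 ksi.
φR_n = 0.75 × 36 × 2.386 = 64.43 kips.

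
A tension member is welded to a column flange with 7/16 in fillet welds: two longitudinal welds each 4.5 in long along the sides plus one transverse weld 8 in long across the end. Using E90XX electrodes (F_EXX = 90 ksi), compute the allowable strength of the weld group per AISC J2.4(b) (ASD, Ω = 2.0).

R_n/Ω ≈ 164 kips

t_e = 0.707 × 0.4375 = 0.3093 in.
R_nwl = 0.6 × 90 × 0.3093 × 9 = 150.3 kips (longitudinal, 2 welds).
R_nwt = 0.6 × 90 × 0.3093 × 8 = 133.6 kips (transverse, base value).
(i) R_nwl + R_nwt = 283.9 kips; (ii) 0.85 R_nwl + 1.5 R_nwt = 328.2 kips.
R_n = max = 328.2 kips [governs: (ii)]; R_n/Ω = 164.1 kips.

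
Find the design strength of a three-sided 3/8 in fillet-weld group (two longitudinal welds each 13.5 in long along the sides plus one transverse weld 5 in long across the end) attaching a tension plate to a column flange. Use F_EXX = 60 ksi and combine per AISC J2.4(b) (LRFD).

t_e = 0.707 × 0.375 = 0.2651 in.
R_nwl = 0.6 × 60 × 0.2651 × 27 = 257.7 kips (longitudinal, 2 welds).
R_nwt = 0.6 × 60 × 0.2651 × 5 = 47.72 kips (transverse, base value).
(i) R_nwl + R_nwt = 305.4 kips; (ii) 0.85 R_nwl + 1.5 R_nwt = 290.6 kips.
R_n = max = 305.4 kips [governs: (i)]; φR_n = 229.1 kips.

φR_n ≈ 229 kips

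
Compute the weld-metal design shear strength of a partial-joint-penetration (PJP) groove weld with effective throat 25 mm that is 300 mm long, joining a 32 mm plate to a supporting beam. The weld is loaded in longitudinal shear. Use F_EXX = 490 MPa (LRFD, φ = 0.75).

φR_n ≈ 1650 kN

Effective throat (given) t_e = 25 mm.
A_we = 25 × 300 = 7500 mm².
F_nw = 0.6 F_EXX = 294 MPa.
φR_n = 0.75 × 294 × 7500 × 10⁻³ = 1654 kN.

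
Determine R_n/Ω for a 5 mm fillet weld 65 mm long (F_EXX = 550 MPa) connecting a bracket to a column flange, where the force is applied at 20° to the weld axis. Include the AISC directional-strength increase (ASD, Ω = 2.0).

t_e = 0.707 × 5 = 3.535 mm; A_we = 3.535 × 65 = 229.8 mm².
Directional factor: 1.0 + 0.5 sin^1.5(20°) = 1.1.
F_nw = 0.6 × 550 × 1.1 = 363 MPa.
R_n/Ω = (363 × 229.8) / 2.0 × 10⁻³ = 41.7 kN.

R_n/Ω ≈ 41.7 kN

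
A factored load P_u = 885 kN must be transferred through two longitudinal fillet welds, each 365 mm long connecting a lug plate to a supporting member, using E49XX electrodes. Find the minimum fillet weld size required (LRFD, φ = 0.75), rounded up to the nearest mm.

E49XX → F_EXX = 490 MPa.
Total weld length L = 730 mm.
Required throat t_e = P_u / (φ × 0.6 F_EXX × L) = 885 / (0.75 × 0.6 × 490 × 730 × 10⁻³) = 5.498 mm.
Required leg w = t_e / 0.707 = 7.777 mm → use 8 mm.

w = 8 mm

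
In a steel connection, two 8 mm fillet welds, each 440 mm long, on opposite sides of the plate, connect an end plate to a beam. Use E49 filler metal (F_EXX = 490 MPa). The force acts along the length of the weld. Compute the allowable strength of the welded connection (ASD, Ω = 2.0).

Effective throat t_e = 0.707 × 8 = 5.656 mm.
Total length L = 880 mm; A_we = 5.656 × 880 = 4977 mm².
F_nw = 0.6 F_EXX = 0.6 × 490 = 294 MPa.
R_n = 294 × 4977 × 10⁻³ = 1463 kN; R_n/Ω = 1463/2.0 = 731.7 kN.

R_n/Ω ≈ 732 kN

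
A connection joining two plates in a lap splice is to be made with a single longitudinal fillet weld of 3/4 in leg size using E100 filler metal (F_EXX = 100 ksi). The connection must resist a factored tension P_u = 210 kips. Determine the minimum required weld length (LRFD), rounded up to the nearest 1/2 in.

Throat t_e = 0.707 × 0.75 = 0.5302 in.
φr_n = 0.75 × 0.6 × 100 × 0.5302 = 23.86 kips/in.
L_req = P_u / φr_n = 210 / 23.86 = 8.801 in total.
Round up → use L = 9 in.

L = 9 in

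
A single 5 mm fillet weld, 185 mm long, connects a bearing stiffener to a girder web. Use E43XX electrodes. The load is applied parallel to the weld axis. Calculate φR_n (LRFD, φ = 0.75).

φR_n ≈ 127 kN

E43XX → F_EXX = 430 MPa.
Effective throat t_e = 0.707 × 5 = 3.535 mm.
Total length L = 185 mm; A_we = 3.535 × 185 = 654 mm².
F_nw = 0.6 F_EXX = 0.6 × 430 = 258 MPa.
φR_n = 0.75 × 258 × 654 × 10⁻³ = 126.5 kN.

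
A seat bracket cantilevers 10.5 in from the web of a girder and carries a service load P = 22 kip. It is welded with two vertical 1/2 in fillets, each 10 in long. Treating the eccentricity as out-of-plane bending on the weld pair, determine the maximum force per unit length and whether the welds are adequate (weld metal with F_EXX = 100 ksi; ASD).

f_max ≈ 7.02 kip/in; adequate

L_w = 2 × 10 = 20 in; section modulus (unit throat) S = 2 × L²/6 = 33.33 in².
Direct shear f_v = P/L_w = 22/20 = 1.1 kip/in.
Moment M = P × e = 22 × 10.5 = 231 kip·in; bending f_b = M/S = 6.93 kip/in.
f_max = √(f_v² + f_b²) = √(1.1² + 6.93²) = 7.017 kip/in.
r_n/Ω = (1/2.0) × 0.6 × 100 × (0.707 × 0.5) = 10.6 kip/in → adequate.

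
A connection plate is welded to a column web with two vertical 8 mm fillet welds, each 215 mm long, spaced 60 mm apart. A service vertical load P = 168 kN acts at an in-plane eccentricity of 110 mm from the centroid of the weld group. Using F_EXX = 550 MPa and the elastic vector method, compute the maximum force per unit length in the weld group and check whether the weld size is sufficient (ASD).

Total weld length L_w = 430 mm. Treat welds as unit-width lines.
Polar moment about centroid: J = 2[d³/12 + d(b/2)²] = 2[215³/12 + 215×30²] = 2043000 mm³.
Direct shear f_v = P/L_w = 168×10³ / 430 = 390.7 N/mm (vertical).
Torsion M = P·e = 168×10³ × 110 = 18480000 N·mm.
Critical point at (x, y) = (30, 107.5) from centroid. f_tx = M·y/J = 972.2 N/mm; f_ty = M·x/J = 271.3 N/mm.
Resultant f_max = √[f_tx² + (f_v + f_ty)²] = √[972.2² + (390.7 + 271.3)²] = 1176 N/mm.
Capacity per unit length: r_n/Ω = (1/2.0) × 0.6 × 550 × (0.707 × 8) = 933.2 N/mm.
1176 > 933.2 → NOT adequate.

f_max ≈ 1180 N/mm; NOT adequate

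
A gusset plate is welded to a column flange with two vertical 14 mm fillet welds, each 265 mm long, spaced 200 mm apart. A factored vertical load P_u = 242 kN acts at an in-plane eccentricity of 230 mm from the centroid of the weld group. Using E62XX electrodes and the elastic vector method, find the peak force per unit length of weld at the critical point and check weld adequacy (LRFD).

f_max ≈ 1420 N/mm; adequate

E62XX → F_EXX = 620 MPa.
Total weld length L_w = 530 mm. Treat welds as unit-width lines.
Polar moment about centroid: J = 2[d³/12 + d(b/2)²] = 2[265³/12 + 265×100²] = 8402000 mm³.
Direct shear f_v = P/L_w = 242×10³ / 530 = 456.6 N/mm (vertical).
Torsion M = P·e = 242×10³ × 230 = 55660000 N·mm.
Critical point at (x, y) = (100, 132.5) from centroid. f_tx = M·y/J = 877.8 N/mm; f_ty = M·x/J = 662.5 N/mm.
Resultant f_max = √[f_tx² + (f_v + f_ty)²] = √[877.8² + (456.6 + 662.5)²] = 1422 N/mm.
Capacity per unit length: φr_n = 0.75 × 0.6 × 620 × (0.707 × 14) = 2762 N/mm.
1422 ≤ 2762 → adequate.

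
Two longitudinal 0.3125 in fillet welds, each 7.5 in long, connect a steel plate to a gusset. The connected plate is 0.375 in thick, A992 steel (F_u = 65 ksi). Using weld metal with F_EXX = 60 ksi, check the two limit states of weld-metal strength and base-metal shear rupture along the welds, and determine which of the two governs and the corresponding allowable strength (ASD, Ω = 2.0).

R_n/Ω ≈ 59.7 kips (weld metal governs)

t_e = 0.707 × 0.3125 = 0.2209 in; L = 15 in.
Weld metal: R_n/Ω = (1/2.0) × 0.6 × 60 × 0.2209 × 15 = 59.65 kips.
Base metal (shear rupture): R_n/Ω = (1/2.0) × 0.6 × 65 × 0.375 × 15 = 109.7 kips.
Governing: weld metal.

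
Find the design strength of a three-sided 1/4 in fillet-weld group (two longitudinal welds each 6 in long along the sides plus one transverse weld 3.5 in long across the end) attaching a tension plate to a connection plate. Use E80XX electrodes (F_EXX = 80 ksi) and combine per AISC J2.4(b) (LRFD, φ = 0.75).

t_e = 0.707 × 0.25 = 0.1767 in.
R_nwl = 0.6 × 80 × 0.1767 × 12 = 101.8 kips (longitudinal, 2 welds).
R_nwt = 0.6 × 80 × 0.1767 × 3.5 = 29.69 kips (transverse, base value).
(i) R_nwl + R_nwt = 131.5 kips; (ii) 0.85 R_nwl + 1.5 R_nwt = 131.1 kips.
R_n = max = 131.5 kips [governs: (i)]; φR_n = 98.63 kips.

φR_n ≈ 98.6 kips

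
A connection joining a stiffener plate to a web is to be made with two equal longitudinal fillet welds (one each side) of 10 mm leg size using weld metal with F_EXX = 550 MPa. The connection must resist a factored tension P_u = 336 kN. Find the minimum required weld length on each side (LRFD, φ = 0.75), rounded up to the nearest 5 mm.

L = 100 mm on each side

Throat t_e = 0.707 × 10 = 7.07 mm.
φr_n = 0.75 × 0.6 × 550 × 7.07 × 10⁻³ = 1.75 kN/mm.
L_req = P_u / φr_n = 336 / 1.75 = 192 mm total.
Per side: 192 / 2 = 96.01 mm.
Round up → use L = 100 mm on each side.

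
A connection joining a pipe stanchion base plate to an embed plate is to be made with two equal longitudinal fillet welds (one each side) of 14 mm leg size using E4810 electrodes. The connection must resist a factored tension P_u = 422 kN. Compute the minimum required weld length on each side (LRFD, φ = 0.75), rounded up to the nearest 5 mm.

L = 100 mm on each side

E48XX → F_EXX = 480 MPa.
Throat t_e = 0.707 × 14 = 9.898 mm.
φr_n = 0.75 × 0.6 × 480 × 9.898 × 10⁻³ = 2.138 kN/mm.
L_req = P_u / φr_n = 422 / 2.138 = 197.4 mm total.
Per side: 197.4 / 2 = 98.69 mm.
Round up → use L = 100 mm on each side.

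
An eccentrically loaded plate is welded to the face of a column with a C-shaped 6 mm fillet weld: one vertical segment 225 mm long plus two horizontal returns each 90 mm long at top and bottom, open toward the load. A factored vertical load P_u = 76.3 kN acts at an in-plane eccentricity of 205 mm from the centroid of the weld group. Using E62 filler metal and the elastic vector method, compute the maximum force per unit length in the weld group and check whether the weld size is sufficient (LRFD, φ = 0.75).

E62XX → F_EXX = 620 MPa.
Total weld length L_w = 405 mm. Treat welds as unit-width lines.
Centroid: x̄ = 2×90×45 / 405 = 20 mm from the vertical weld.
Polar moment about centroid: J = I_x + I_y = [225³/12 + 2×90×112.5²] + [225×20² + 2(90³/12 + 90×25²)] = 3551000 mm³.
Direct shear f_v = P/L_w = 76.3×10³ / 405 = 188.4 N/mm (vertical).
Torsion M = P·e = 76.3×10³ × 205 = 15642000 N·mm.
Critical point at (x, y) = (70, 112.5) from centroid. f_tx = M·y/J = 495.5 N/mm; f_ty = M·x/J = 308.3 N/mm.
Resultant f_max = √[f_tx² + (f_v + f_ty)²] = √[495.5² + (188.4 + 308.3)²] = 701.6 N/mm.
Capacity per unit length: φr_n = 0.75 × 0.6 × 620 × (0.707 × 6) = 1184 N/mm.
701.6 ≤ 1184 → adequate.

f_max ≈ 702 N/mm; adequate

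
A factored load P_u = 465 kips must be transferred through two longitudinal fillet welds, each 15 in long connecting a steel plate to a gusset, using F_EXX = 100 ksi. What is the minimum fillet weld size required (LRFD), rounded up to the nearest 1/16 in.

Total weld length L = 30 in.
Required throat t_e = P_u / (φ × 0.6 F_EXX × L) = 465 / (0.75 × 0.6 × 100 × 30) = 0.3444 in.
Required leg w = t_e / 0.707 = 0.4872 in → use 1/2 in.

w = 1/2 in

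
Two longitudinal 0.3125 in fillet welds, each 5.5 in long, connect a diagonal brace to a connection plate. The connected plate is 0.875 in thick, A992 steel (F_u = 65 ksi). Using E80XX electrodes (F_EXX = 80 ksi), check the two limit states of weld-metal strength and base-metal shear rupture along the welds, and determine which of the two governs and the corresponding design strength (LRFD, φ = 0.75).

t_e = 0.707 × 0.3125 = 0.2209 in; L = 11 in.
Weld metal: φR_n = 0.75 × 0.6 × 80 × 0.2209 × 11 = 87.49 kips.
Base metal (shear rupture): φR_n = 0.75 × 0.6 × 65 × 0.875 × 11 = 281.5 kips.
Governing: weld metal.

φR_n ≈ 87.5 kips (weld metal governs)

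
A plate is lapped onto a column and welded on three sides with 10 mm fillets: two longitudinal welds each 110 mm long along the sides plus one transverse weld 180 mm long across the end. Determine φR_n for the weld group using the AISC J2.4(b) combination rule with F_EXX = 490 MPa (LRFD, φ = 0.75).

t_e = 0.707 × 10 = 7.07 mm.
R_nwl = 0.6 × 490 × 7.07 × 220 × 10⁻³ = 457.3 kN (longitudinal, 2 welds).
R_nwt = 0.6 × 490 × 7.07 × 180 × 10⁻³ = 374.1 kN (transverse, base value).
(i) R_nwl + R_nwt = 831.4 kN; (ii) 0.85 R_nwl + 1.5 R_nwt = 949.9 kN.
R_n = max = 949.9 kN [governs: (ii)]; φR_n = 712.4 kN.

φR_n ≈ 712 kN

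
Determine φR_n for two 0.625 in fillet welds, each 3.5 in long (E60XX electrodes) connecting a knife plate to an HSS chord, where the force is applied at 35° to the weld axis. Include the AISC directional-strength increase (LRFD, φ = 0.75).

φR_n ≈ 102 kip

E60XX → F_EXX = 60 ksi.
t_e = 0.707 × 0.625 = 0.4419 in; A_we = 0.4419 × 7 = 3.093 in².
Directional factor: 1.0 + 0.5 sin^1.5(35°) = 1.217.
F_nw = 0.6 × 60 × 1.217 = 43.82 ksi.
φR_n = 0.75 × 43.82 × 3.093 = 101.7 kip.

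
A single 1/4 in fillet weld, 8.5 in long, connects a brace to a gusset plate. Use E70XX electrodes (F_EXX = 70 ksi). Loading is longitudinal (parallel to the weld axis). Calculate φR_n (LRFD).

Effective throat t_e = 0.707 × 0.25 = 0.1767 in.
Total length L = 8.5 in; A_we = 0.1767 × 8.5 = 1.502 in².
F_nw = 0.6 F_EXX = 0.6 × 70 = 42 ksi.
φR_n = 0.75 × 42 × 1.502 = 47.32 kip.

φR_n ≈ 47.3 kip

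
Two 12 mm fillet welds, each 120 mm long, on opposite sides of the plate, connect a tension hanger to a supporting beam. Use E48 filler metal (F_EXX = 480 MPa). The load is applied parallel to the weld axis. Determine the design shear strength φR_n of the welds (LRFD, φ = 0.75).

φR_n ≈ 440 kN

Effective throat t_e = 0.707 × 12 = 8.484 mm.
Total length L = 240 mm; A_we = 8.484 × 240 = 2036 mm².
F_nw = 0.6 F_EXX = 0.6 × 480 = 288 MPa.
φR_n = 0.75 × 288 × 2036 × 10⁻³ = 439.8 kN.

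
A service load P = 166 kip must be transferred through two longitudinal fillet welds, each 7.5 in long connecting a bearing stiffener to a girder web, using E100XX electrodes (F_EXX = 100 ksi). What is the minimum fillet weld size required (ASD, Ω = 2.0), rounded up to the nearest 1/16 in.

Total weld length L = 15 in.
Required throat t_e = P × Ω / (0.6 F_EXX × L) = 166 × 2.0 / (0.6 × 100 × 15) = 0.3689 in.
Required leg w = t_e / 0.707 = 0.5218 in → use 9/16 in.

w = 9/16 in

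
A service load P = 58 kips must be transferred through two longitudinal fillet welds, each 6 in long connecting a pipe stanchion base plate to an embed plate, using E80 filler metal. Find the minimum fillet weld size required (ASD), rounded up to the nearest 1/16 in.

w = 5/16 in

E80XX → F_EXX = 80 ksi.
Total weld length L = 12 in.
Required throat t_e = P × Ω / (0.6 F_EXX × L) = 58 × 2.0 / (0.6 × 80 × 12) = 0.2014 in.
Required leg w = t_e / 0.707 = 0.2848 in → use 5/16 in.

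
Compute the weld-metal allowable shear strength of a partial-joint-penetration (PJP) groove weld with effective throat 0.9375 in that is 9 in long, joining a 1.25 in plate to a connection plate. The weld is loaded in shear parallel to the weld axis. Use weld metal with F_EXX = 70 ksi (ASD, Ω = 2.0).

R_n/Ω ≈ 177 kip

Effective throat (given) t_e = 0.9375 in.
A_we = 0.9375 × 9 = 8.438 in².
F_nw = 0.6 F_EXX = 42 ksi.
R_n/Ω = (42 × 8.438) / 2.0 = 177.2 kip.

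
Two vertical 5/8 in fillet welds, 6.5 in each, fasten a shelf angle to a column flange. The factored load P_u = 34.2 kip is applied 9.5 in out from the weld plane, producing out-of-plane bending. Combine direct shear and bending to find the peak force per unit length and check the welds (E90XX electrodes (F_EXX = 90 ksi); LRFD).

f_max ≈ 23.2 kip/in; NOT adequate

L_w = 2 × 6.5 = 13 in; section modulus (unit throat) S = 2 × L²/6 = 14.08 in².
Direct shear f_v = P/L_w = 34.2/13 = 2.631 kip/in.
Moment M = P × e = 34.2 × 9.5 = 324.9 kip·in; bending f_b = M/S = 23.07 kip/in.
f_max = √(f_v² + f_b²) = √(2.631² + 23.07²) = 23.22 kip/in.
φr_n = 0.75 × 0.6 × 90 × (0.707 × 0.625) = 17.9 kip/in → NOT adequate.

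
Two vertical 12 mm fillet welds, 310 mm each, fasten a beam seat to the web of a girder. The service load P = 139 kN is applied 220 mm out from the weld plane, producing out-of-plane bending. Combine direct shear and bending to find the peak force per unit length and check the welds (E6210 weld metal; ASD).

f_max ≈ 981 N/mm; adequate

E62XX → F_EXX = 620 MPa.
L_w = 2 × 310 = 620 mm; section modulus (unit throat) S = 2 × L²/6 = 32030 mm².
Direct shear f_v = P/L_w = 139×10³/620 = 224.2 N/mm.
Moment M = P × e = 139×10³ × 220 = 30580000 N·mm; bending f_b = M/S = 954.6 N/mm.
f_max = √(f_v² + f_b²) = √(224.2² + 954.6²) = 980.6 N/mm.
r_n/Ω = (1/2.0) × 0.6 × 620 × (0.707 × 12) = 1578 N/mm → adequate.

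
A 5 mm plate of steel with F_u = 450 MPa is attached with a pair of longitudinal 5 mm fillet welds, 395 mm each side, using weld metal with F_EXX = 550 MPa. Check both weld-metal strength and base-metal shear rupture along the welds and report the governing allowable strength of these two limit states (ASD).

R_n/Ω ≈ 461 kN (weld metal governs)

t_e = 0.707 × 5 = 3.535 mm; L = 790 mm.
Weld metal: R_n/Ω = (1/2.0) × 0.6 × 550 × 3.535 × 790 × 10⁻³ = 460.8 kN.
Base metal (shear rupture): R_n/Ω = (1/2.0) × 0.6 × 450 × 5 × 790 × 10⁻³ = 533.2 kN.
Governing: weld metal.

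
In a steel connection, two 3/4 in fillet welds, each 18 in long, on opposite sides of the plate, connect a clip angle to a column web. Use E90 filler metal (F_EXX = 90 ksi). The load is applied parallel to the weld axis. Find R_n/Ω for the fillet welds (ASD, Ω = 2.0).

Effective throat t_e = 0.707 × 0.75 = 0.5302 in.
Total length L = 36 in; A_we = 0.5302 × 36 = 19.09 in².
F_nw = 0.6 F_EXX = 0.6 × 90 = 54 ksi.
R_n = 54 × 19.09 = 1031 kips; R_n/Ω = 1031/2.0 = 515.4 kips.

R_n/Ω ≈ 515 kips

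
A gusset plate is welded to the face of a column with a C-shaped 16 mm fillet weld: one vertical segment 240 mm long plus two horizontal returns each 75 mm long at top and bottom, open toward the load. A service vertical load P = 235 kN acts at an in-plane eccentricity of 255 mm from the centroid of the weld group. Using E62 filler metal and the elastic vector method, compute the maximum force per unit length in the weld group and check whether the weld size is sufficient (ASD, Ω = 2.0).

f_max ≈ 2620 N/mm; NOT adequate

E62XX → F_EXX = 620 MPa.
Total weld length L_w = 390 mm. Treat welds as unit-width lines.
Centroid: x̄ = 2×75×37.5 / 390 = 14.42 mm from the vertical weld.
Polar moment about centroid: J = I_x + I_y = [240³/12 + 2×75×120²] + [240×14.42² + 2(75³/12 + 75×23.08²)] = 3512000 mm³.
Direct shear f_v = P/L_w = 235×10³ / 390 = 602.6 N/mm (vertical).
Torsion M = P·e = 235×10³ × 255 = 59925000 N·mm.
Critical point at (x, y) = (60.58, 120) from centroid. f_tx = M·y/J = 2047 N/mm; f_ty = M·x/J = 1034 N/mm.
Resultant f_max = √[f_tx² + (f_v + f_ty)²] = √[2047² + (602.6 + 1034)²] = 2621 N/mm.
Capacity per unit length: r_n/Ω = (1/2.0) × 0.6 × 620 × (0.707 × 16) = 2104 N/mm.
2621 > 2104 → NOT adequate.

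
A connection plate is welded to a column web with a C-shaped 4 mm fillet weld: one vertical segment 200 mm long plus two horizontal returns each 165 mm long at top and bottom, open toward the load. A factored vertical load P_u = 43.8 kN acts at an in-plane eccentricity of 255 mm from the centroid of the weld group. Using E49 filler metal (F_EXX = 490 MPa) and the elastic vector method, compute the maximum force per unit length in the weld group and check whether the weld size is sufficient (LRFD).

f_max ≈ 370 N/mm; adequate

Total weld length L_w = 530 mm. Treat welds as unit-width lines.
Centroid: x̄ = 2×165×82.5 / 530 = 51.37 mm from the vertical weld.
Polar moment about centroid: J = I_x + I_y = [200³/12 + 2×165×100²] + [200×51.37² + 2(165³/12 + 165×31.13²)] = 5563000 mm³.
Direct shear f_v = P/L_w = 43.8×10³ / 530 = 82.64 N/mm (vertical).
Torsion M = P·e = 43.8×10³ × 255 = 11169000 N·mm.
Critical point at (x, y) = (113.6, 100) from centroid. f_tx = M·y/J = 200.8 N/mm; f_ty = M·x/J = 228.1 N/mm.
Resultant f_max = √[f_tx² + (f_v + f_ty)²] = √[200.8² + (82.64 + 228.1)²] = 370 N/mm.
Capacity per unit length: φr_n = 0.75 × 0.6 × 490 × (0.707 × 4) = 623.6 N/mm.
370 ≤ 623.6 → adequate.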